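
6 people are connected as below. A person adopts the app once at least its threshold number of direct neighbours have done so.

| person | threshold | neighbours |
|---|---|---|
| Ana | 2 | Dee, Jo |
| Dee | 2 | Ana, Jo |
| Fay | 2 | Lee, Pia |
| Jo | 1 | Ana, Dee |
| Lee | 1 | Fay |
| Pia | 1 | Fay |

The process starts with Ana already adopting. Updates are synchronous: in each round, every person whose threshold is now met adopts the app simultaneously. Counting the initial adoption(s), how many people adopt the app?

Round 1 — Ana adopts the app (initial).
Round 2 — checking thresholds:
  Dee: 1 of 2 neighbours < 2, below threshold.
  Jo: 1 of 2 neighbours ≥ 1, adopts the app.
Round 3 — checking thresholds:
  Dee: 2 of 2 neighbours ≥ 2, adopts the app.
Round 4 — no new adoptions; cascade stops.

3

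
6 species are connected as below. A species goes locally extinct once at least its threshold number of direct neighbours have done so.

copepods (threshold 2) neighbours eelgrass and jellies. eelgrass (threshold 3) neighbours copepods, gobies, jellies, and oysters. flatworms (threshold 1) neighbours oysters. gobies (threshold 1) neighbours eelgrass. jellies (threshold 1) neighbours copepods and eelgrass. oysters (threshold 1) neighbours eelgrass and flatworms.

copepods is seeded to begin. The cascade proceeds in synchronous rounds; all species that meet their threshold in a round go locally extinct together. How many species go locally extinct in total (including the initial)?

2

Round 1 — copepods goes locally extinct (initial).
Round 2 — checking thresholds:
  eelgrass: 1 of 4 neighbours < 3, holds.
  jellies: 1 of 2 neighbours ≥ 1, goes locally extinct.
Round 3 — no new extinctions; cascade stops.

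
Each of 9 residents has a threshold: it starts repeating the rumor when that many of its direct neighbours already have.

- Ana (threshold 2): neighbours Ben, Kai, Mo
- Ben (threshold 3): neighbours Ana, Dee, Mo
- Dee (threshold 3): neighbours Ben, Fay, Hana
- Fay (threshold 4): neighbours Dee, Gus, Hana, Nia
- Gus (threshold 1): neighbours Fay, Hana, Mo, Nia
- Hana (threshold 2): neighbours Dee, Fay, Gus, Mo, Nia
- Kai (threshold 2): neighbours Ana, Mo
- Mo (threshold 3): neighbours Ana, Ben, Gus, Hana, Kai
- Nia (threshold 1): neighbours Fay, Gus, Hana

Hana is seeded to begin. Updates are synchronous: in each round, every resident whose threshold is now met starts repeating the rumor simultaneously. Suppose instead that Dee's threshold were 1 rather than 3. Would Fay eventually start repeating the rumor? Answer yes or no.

With Dee's threshold at 1:
Round 1 — Hana starts repeating the rumor (initial).
Round 2 — checking thresholds:
  Dee: 1 of 3 neighbours ≥ 1, starts repeating the rumor.
  Fay: 1 of 4 neighbours < 4, not yet.
  Gus: 1 of 4 neighbours ≥ 1, starts repeating the rumor.
  Mo: 1 of 5 neighbours < 3, not yet.
  Nia: 1 of 3 neighbours ≥ 1, starts repeating the rumor.
Round 3 — checking thresholds:
  Ben: 1 of 3 neighbours < 3, not yet.
  Fay: 4 of 4 neighbours ≥ 4, starts repeating the rumor.
  Mo: 2 of 5 neighbours < 3, not yet.
Round 4 — no new spreads; cascade stops.

yes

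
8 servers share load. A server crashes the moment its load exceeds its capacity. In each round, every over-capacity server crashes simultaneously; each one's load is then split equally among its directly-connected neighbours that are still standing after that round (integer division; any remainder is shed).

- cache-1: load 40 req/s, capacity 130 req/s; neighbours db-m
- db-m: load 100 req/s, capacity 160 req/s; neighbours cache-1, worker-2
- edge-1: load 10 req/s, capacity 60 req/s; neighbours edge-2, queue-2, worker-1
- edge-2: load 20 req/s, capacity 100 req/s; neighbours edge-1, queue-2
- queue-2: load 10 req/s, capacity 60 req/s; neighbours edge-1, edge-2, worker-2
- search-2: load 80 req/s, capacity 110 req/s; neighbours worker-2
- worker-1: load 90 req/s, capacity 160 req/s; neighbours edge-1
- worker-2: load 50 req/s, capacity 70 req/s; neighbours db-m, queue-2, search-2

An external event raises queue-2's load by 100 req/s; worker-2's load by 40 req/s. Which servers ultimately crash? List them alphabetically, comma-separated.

edge-1, edge-2, queue-2, search-2, worker-2

Round 1 — queue-2 at 110 > 60; worker-2 at 90 > 70. queue-2, worker-2 crash.
  queue-2 sheds 110 req/s to edge-1, edge-2: 55 each.
    edge-1: 10+55 = 65 > 60
    edge-2: 20+55 = 75 ≤ 100
  worker-2 sheds 90 req/s to db-m, search-2: 45 each.
    db-m: 100+45 = 145 ≤ 160
    search-2: 80+45 = 125 > 110
Round 2 — edge-1, search-2 crash.
  edge-1 sheds 65 req/s to edge-2, worker-1: 32 each (1 lost).
    edge-2: 75+32 = 107 > 100
    worker-1: 90+32 = 122 ≤ 160
  search-2 sheds 125 req/s: no online neighbours, lost.
Round 3 — edge-2 crashes.
  edge-2 sheds 107 req/s: no online neighbours, lost.
No further crashes.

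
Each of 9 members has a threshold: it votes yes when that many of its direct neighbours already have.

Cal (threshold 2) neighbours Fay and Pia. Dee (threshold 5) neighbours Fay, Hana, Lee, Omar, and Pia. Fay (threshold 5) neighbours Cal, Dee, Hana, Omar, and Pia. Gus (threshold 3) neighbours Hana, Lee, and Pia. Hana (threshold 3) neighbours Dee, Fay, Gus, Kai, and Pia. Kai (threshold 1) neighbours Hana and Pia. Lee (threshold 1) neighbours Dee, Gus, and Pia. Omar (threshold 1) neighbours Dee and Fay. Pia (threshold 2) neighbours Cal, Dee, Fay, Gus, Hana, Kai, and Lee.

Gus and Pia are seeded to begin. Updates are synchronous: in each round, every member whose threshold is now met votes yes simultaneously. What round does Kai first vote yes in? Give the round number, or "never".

2

Round 1 — Gus, Pia vote yes (initial).
Round 2 — checking thresholds:
  Cal: 1 of 2 neighbours < 2, not yet.
  Dee: 1 of 5 neighbours < 5, not yet.
  Fay: 1 of 5 neighbours < 5, not yet.
  Hana: 2 of 5 neighbours < 3, not yet.
  Kai: 1 of 2 neighbours ≥ 1, votes yes.
  Lee: 2 of 3 neighbours ≥ 1, votes yes.
Round 3 — checking thresholds:
  Cal: 1 of 2 neighbours < 2, not yet.
  Dee: 2 of 5 neighbours < 5, not yet.
  Fay: 1 of 5 neighbours < 5, not yet.
  Hana: 3 of 5 neighbours ≥ 3, votes yes.
Round 4 — no new yes votes; cascade stops.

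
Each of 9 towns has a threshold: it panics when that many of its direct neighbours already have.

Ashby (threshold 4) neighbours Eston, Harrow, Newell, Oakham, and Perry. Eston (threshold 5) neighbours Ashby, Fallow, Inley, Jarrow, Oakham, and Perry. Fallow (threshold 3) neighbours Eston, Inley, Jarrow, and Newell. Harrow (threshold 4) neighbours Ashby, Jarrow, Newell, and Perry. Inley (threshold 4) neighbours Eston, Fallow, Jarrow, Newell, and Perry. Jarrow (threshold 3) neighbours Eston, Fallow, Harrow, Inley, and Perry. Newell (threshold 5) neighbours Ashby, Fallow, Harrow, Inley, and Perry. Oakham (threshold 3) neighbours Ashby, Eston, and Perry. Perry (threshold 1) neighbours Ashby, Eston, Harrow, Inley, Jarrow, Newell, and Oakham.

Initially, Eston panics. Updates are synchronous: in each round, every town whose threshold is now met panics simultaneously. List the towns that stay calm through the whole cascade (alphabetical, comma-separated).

Round 1 — Eston panics (initial).
Round 2 — checking thresholds:
  Ashby: 1 of 5 neighbours < 4, below threshold.
  Fallow: 1 of 4 neighbours < 3, below threshold.
  Inley: 1 of 5 neighbours < 4, below threshold.
  Jarrow: 1 of 5 neighbours < 3, below threshold.
  Oakham: 1 of 3 neighbours < 3, below threshold.
  Perry: 1 of 7 neighbours ≥ 1, panics.
Round 3 — no new panics; cascade stops.

Ashby, Fallow, Harrow, Inley, Jarrow, Newell, Oakham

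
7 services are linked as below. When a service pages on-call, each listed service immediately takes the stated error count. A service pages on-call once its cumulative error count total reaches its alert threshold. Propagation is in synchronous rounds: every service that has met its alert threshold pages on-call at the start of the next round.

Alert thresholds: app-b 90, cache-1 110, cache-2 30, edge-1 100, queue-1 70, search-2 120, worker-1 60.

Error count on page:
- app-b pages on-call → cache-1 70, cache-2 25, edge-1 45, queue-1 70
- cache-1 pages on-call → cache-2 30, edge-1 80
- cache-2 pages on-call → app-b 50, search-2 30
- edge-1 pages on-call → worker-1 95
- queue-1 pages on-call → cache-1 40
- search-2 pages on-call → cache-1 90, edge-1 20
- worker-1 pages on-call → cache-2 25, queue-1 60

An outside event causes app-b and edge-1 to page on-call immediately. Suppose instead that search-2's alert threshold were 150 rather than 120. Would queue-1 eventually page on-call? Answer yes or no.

yes

With search-2's alert threshold at 150:
Round 1 — app-b, edge-1 page on-call (initial).
  cache-1: +70 → 70 < 110
  cache-2: +25 → 25 < 30
  queue-1: +70 → 70 ≥ 70
  worker-1: +95 → 95 ≥ 60
Round 2 — queue-1, worker-1 page on-call.
  cache-1: +40 → 110 ≥ 110
  cache-2: +25 → 50 ≥ 30
Round 3 — cache-1, cache-2 page on-call.
  search-2: +30 → 30 < 150
No further pages.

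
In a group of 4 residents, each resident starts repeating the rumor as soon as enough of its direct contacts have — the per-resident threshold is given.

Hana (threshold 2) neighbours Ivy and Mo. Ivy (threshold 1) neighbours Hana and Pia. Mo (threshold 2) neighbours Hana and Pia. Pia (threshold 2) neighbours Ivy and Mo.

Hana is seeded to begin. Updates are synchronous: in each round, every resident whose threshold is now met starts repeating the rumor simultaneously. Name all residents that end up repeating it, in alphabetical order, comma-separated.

Hana, Ivy

Round 1 — Hana starts repeating the rumor (initial).
Round 2 — checking thresholds:
  Ivy: 1 of 2 neighbours ≥ 1, starts repeating the rumor.
  Mo: 1 of 2 neighbours < 2, below threshold.
Round 3 — no new spreads; cascade stops.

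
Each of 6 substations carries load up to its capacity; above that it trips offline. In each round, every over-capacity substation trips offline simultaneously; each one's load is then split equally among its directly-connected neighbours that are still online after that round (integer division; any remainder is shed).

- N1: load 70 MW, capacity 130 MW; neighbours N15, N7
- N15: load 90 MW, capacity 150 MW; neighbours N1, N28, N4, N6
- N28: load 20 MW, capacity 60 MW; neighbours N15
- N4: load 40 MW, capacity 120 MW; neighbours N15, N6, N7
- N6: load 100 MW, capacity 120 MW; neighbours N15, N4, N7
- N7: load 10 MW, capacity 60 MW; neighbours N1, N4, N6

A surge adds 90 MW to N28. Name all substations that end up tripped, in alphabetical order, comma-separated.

N1, N15, N28, N4, N6, N7

Round 1 — N28 at 110 > 60. N28 trips offline.
  N28 sheds 110 MW to N15: 110 each.
    N15: 90+110 = 200 > 150
Round 2 — N15 trips offline.
  N15 sheds 200 MW to N1, N4, N6: 66 each (2 lost).
    N1: 70+66 = 136 > 130
    N4: 40+66 = 106 ≤ 120
    N6: 100+66 = 166 > 120
Round 3 — N1, N6 trip offline.
  N1 sheds 136 MW to N7: 136 each.
    N7: 10+136 = 146 > 60
  N6 sheds 166 MW to N4, N7: 83 each.
    N4: 106+83 = 189 > 120
    N7: 146+83 = 229 > 60
Round 4 — N4, N7 trip offline.
  N4 sheds 189 MW: no online neighbours, lost.
  N7 sheds 229 MW: no online neighbours, lost.
No further trips.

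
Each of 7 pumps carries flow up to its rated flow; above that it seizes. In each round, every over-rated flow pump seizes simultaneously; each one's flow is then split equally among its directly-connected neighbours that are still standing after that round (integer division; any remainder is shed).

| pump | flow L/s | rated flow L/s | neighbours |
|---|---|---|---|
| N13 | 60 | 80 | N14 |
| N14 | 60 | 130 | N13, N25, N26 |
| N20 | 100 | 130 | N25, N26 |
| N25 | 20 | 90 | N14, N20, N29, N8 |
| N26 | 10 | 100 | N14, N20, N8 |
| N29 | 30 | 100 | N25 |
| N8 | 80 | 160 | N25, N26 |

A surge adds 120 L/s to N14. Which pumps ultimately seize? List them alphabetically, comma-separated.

N13, N14

Round 1 — N14 at 180 > 130. N14 seizes.
  N14 sheds 180 L/s to N13, N25, N26: 60 each.
    N13: 60+60 = 120 > 80
    N25: 20+60 = 80 ≤ 90
    N26: 10+60 = 70 ≤ 100
Round 2 — N13 seizes.
  N13 sheds 120 L/s: no online neighbours, lost.
No further seizures.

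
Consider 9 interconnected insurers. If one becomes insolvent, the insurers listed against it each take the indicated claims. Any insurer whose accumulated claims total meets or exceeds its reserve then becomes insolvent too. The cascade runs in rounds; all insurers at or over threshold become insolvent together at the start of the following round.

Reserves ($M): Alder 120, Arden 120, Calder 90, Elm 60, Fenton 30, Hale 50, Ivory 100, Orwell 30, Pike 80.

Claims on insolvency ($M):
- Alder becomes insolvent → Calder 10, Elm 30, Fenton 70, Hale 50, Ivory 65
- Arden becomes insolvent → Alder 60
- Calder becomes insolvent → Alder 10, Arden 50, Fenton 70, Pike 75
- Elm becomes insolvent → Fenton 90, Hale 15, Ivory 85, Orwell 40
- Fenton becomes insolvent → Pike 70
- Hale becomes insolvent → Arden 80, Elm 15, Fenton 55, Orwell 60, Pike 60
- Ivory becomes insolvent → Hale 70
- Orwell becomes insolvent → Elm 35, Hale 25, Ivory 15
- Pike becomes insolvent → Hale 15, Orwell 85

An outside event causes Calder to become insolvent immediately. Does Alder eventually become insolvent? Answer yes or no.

Round 1 — Calder becomes insolvent (initial).
  Alder: +10 → 10 < 120
  Arden: +50 → 50 < 120
  Fenton: +70 → 70 ≥ 30
  Pike: +75 → 75 < 80
Round 2 — Fenton becomes insolvent.
  Pike: +70 → 145 ≥ 80
Round 3 — Pike becomes insolvent.
  Hale: +15 → 15 < 50
  Orwell: +85 → 85 ≥ 30
Round 4 — Orwell becomes insolvent.
  Elm: +35 → 35 < 60
  Hale: +25 → 40 < 50
  Ivory: +15 → 15 < 100
No further insolvencies.

no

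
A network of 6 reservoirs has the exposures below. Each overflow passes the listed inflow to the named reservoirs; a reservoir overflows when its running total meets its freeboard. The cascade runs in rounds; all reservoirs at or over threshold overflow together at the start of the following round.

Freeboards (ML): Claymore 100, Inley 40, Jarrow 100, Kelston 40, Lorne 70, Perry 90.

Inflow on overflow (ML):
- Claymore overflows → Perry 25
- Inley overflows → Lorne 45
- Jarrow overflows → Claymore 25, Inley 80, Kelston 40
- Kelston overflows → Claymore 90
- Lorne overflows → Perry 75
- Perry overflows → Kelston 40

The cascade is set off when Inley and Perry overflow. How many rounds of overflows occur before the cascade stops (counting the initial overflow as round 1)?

2

Round 1 — Inley, Perry overflow (initial).
  Kelston: +40 → 40 ≥ 40
  Lorne: +45 → 45 < 70
Round 2 — Kelston overflows.
  Claymore: +90 → 90 < 100
No further overflows.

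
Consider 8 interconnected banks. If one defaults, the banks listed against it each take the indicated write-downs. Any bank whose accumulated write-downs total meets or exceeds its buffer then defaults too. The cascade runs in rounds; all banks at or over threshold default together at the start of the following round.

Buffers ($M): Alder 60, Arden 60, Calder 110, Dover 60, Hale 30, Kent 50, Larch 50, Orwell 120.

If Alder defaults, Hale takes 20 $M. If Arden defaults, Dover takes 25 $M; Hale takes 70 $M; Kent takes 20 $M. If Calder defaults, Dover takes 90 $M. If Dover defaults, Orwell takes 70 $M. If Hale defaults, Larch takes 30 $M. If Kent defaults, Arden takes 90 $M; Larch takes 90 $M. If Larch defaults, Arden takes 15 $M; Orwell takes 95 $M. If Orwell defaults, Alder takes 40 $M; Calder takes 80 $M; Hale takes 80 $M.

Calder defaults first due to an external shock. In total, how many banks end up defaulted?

2

Round 1 — Calder defaults (initial).
  Dover: +90 → 90 ≥ 60
Round 2 — Dover defaults.
  Orwell: +70 → 70 < 120
No further defaults.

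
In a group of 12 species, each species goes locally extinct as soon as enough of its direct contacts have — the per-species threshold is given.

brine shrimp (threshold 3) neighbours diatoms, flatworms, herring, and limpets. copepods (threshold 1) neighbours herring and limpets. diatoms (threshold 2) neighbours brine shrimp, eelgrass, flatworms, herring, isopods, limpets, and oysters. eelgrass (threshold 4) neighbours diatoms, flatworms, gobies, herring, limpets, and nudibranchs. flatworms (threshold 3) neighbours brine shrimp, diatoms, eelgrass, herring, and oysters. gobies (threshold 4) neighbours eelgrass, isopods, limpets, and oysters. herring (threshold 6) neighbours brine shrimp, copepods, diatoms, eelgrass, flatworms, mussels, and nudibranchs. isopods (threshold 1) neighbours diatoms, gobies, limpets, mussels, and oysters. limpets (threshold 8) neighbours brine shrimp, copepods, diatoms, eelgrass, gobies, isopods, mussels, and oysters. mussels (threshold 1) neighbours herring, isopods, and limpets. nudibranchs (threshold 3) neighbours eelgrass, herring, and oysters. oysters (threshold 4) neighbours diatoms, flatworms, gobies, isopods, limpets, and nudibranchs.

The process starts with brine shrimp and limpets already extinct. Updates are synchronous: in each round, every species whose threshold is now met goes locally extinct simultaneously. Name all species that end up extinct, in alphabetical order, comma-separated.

brine shrimp, copepods, diatoms, isopods, limpets, mussels

Round 1 — brine shrimp, limpets go locally extinct (initial).
Round 2 — checking thresholds:
  copepods: 1 of 2 neighbours ≥ 1, goes locally extinct.
  diatoms: 2 of 7 neighbours ≥ 2, goes locally extinct.
  eelgrass: 1 of 6 neighbours < 4, not yet.
  flatworms: 1 of 5 neighbours < 3, not yet.
  gobies: 1 of 4 neighbours < 4, not yet.
  herring: 1 of 7 neighbours < 6, not yet.
  isopods: 1 of 5 neighbours ≥ 1, goes locally extinct.
  mussels: 1 of 3 neighbours ≥ 1, goes locally extinct.
  oysters: 1 of 6 neighbours < 4, not yet.
Round 3 — no new extinctions; cascade stops.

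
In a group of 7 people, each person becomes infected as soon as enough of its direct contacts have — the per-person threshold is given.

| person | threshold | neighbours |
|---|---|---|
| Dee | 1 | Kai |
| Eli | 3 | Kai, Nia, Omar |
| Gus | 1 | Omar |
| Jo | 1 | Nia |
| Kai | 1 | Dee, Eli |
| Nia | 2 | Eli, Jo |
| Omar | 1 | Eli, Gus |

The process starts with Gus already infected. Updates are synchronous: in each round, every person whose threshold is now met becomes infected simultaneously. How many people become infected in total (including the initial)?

2

Round 1 — Gus becomes infected (initial).
Round 2 — checking thresholds:
  Omar: 1 of 2 neighbours ≥ 1, becomes infected.
Round 3 — no new infections; cascade stops.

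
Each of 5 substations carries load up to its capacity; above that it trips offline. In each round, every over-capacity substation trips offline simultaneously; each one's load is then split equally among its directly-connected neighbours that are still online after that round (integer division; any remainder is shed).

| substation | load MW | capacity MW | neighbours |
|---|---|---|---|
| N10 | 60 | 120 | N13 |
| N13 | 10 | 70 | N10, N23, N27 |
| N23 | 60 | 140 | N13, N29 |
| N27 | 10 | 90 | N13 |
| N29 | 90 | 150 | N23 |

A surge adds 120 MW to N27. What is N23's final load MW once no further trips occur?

130

Round 1 — N27 at 130 > 90. N27 trips offline.
  N27 sheds 130 MW to N13: 130 each.
    N13: 10+130 = 140 > 70
Round 2 — N13 trips offline.
  N13 sheds 140 MW to N10, N23: 70 each.
    N10: 60+70 = 130 > 120
    N23: 60+70 = 130 ≤ 140
Round 3 — N10 trips offline.
  N10 sheds 130 MW: no online neighbours, lost.
No further trips.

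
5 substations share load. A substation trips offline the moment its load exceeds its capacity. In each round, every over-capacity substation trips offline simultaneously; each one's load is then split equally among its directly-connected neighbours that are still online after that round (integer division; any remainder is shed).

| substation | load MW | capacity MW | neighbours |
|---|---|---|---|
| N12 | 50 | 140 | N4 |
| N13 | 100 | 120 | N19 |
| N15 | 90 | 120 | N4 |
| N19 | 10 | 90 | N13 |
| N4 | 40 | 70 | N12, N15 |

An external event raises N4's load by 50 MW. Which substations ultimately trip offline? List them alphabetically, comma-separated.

Round 1 — N4 at 90 > 70. N4 trips offline.
  N4 sheds 90 MW to N12, N15: 45 each.
    N12: 50+45 = 95 ≤ 140
    N15: 90+45 = 135 > 120
Round 2 — N15 trips offline.
  N15 sheds 135 MW: no online neighbours, lost.
No further trips.

N15, N4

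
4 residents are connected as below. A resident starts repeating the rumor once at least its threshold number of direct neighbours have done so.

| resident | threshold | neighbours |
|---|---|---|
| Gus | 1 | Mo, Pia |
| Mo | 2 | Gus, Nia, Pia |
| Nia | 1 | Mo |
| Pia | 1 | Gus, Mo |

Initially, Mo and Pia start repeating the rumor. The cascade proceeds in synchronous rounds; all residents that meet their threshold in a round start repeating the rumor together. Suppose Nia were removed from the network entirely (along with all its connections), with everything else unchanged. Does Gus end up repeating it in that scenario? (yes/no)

With Nia removed:
Round 1 — Mo, Pia start repeating the rumor (initial).
Round 2 — checking thresholds:
  Gus: 2 of 2 neighbours ≥ 1, starts repeating the rumor.
Round 3 — no new spreads; cascade stops.

yes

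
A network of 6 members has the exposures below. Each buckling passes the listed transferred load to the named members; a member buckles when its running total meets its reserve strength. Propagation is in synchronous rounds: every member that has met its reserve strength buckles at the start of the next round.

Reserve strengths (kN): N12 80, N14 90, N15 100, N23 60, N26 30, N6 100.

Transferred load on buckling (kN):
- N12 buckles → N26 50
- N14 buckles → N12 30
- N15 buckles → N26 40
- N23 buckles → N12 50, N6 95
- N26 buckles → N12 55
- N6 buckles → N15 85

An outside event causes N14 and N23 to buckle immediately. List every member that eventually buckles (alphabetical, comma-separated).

Round 1 — N14, N23 buckle (initial).
  N12: +30+50 → 80 ≥ 80
  N6: +95 → 95 < 100
Round 2 — N12 buckles.
  N26: +50 → 50 ≥ 30
Round 3 — N26 buckles.
No further bucklings.

N12, N14, N23, N26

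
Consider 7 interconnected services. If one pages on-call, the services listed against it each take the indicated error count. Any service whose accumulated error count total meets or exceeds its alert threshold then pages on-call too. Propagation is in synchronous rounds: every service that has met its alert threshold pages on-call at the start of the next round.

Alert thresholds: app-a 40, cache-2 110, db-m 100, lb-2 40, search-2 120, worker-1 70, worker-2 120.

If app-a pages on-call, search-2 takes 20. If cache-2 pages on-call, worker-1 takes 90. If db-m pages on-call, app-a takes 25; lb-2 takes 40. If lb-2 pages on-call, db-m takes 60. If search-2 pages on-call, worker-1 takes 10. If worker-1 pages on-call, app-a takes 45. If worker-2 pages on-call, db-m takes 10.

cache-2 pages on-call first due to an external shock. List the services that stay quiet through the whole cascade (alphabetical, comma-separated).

db-m, lb-2, search-2, worker-2

Round 1 — cache-2 pages on-call (initial).
  worker-1: +90 → 90 ≥ 70
Round 2 — worker-1 pages on-call.
  app-a: +45 → 45 ≥ 40
Round 3 — app-a pages on-call.
  search-2: +20 → 20 < 120
No further pages.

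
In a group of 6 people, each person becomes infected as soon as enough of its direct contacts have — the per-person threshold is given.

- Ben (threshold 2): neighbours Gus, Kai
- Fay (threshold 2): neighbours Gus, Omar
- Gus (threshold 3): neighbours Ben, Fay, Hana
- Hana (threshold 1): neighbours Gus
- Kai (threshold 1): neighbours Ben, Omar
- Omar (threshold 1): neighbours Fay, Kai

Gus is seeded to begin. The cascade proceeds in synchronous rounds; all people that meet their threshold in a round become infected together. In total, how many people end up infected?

Round 1 — Gus becomes infected (initial).
Round 2 — checking thresholds:
  Ben: 1 of 2 neighbours < 2, below threshold.
  Fay: 1 of 2 neighbours < 2, below threshold.
  Hana: 1 of 1 neighbours ≥ 1, becomes infected.
Round 3 — no new infections; cascade stops.

2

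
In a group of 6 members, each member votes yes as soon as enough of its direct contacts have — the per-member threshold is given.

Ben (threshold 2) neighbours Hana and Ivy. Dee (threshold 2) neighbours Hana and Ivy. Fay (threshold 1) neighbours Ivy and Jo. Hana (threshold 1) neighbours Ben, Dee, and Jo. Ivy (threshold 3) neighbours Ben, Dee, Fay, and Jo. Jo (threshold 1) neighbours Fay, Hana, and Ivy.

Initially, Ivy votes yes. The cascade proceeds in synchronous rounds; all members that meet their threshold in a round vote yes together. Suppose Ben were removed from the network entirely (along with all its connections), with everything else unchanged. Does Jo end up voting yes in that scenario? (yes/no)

With Ben removed:
Round 1 — Ivy votes yes (initial).
Round 2 — checking thresholds:
  Dee: 1 of 2 neighbours < 2, not yet.
  Fay: 1 of 2 neighbours ≥ 1, votes yes.
  Jo: 1 of 3 neighbours ≥ 1, votes yes.
Round 3 — checking thresholds:
  Dee: 1 of 2 neighbours < 2, not yet.
  Hana: 1 of 2 neighbours ≥ 1, votes yes.
Round 4 — checking thresholds:
  Dee: 2 of 2 neighbours ≥ 2, votes yes.
Round 5 — no new yes votes; cascade stops.

yes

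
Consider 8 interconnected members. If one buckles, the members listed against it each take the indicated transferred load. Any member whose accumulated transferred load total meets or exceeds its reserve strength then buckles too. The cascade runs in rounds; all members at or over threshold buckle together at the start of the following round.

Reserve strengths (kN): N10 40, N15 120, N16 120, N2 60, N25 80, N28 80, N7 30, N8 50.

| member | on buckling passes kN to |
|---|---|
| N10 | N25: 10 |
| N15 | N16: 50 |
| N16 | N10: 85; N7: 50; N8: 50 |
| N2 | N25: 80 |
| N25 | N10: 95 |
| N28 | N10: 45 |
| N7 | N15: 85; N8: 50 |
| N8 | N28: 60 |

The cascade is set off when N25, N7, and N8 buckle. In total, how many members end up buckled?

4

Round 1 — N25, N7, N8 buckle (initial).
  N10: +95 → 95 ≥ 40
  N15: +85 → 85 < 120
  N28: +60 → 60 < 80
Round 2 — N10 buckles.
No further bucklings.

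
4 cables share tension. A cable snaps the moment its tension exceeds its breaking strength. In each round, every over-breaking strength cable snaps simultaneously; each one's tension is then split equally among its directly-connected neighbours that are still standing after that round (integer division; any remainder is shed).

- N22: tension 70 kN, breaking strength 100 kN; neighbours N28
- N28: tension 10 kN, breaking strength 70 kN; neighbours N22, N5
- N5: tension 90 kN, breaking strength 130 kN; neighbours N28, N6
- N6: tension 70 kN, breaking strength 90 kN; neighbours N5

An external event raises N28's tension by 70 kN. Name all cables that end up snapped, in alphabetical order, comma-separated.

Round 1 — N28 at 80 > 70. N28 snaps.
  N28 sheds 80 kN to N22, N5: 40 each.
    N22: 70+40 = 110 > 100
    N5: 90+40 = 130 ≤ 130
Round 2 — N22 snaps.
  N22 sheds 110 kN: no online neighbours, lost.
No further breaks.

N22, N28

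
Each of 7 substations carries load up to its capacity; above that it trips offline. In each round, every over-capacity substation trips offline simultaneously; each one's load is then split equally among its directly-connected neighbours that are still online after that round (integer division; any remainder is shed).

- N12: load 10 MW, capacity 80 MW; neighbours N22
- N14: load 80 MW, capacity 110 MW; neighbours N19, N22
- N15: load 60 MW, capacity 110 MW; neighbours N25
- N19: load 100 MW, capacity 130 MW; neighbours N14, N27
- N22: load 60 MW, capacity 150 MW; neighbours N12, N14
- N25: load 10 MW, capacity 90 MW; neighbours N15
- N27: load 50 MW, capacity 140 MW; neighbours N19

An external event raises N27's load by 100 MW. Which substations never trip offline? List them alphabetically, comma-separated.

N15, N25

Round 1 — N27 at 150 > 140. N27 trips offline.
  N27 sheds 150 MW to N19: 150 each.
    N19: 100+150 = 250 > 130
Round 2 — N19 trips offline.
  N19 sheds 250 MW to N14: 250 each.
    N14: 80+250 = 330 > 110
Round 3 — N14 trips offline.
  N14 sheds 330 MW to N22: 330 each.
    N22: 60+330 = 390 > 150
Round 4 — N22 trips offline.
  N22 sheds 390 MW to N12: 390 each.
    N12: 10+390 = 400 > 80
Round 5 — N12 trips offline.
  N12 sheds 400 MW: no online neighbours, lost.
No further trips.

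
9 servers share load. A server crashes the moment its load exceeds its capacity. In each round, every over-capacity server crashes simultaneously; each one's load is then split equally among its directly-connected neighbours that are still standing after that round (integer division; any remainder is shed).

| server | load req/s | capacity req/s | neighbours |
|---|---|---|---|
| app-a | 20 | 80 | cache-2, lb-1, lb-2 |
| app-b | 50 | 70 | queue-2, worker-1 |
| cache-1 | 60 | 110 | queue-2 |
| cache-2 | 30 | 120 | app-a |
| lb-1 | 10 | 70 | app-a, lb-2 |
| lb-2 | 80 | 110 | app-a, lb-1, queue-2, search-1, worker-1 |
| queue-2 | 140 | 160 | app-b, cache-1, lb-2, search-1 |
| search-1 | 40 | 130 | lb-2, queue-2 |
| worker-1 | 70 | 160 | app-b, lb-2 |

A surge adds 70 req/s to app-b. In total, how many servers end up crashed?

Round 1 — app-b at 120 > 70. app-b crashes.
  app-b sheds 120 req/s to queue-2, worker-1: 60 each.
    queue-2: 140+60 = 200 > 160
    worker-1: 70+60 = 130 ≤ 160
Round 2 — queue-2 crashes.
  queue-2 sheds 200 req/s to cache-1, lb-2, search-1: 66 each (2 lost).
    cache-1: 60+66 = 126 > 110
    lb-2: 80+66 = 146 > 110
    search-1: 40+66 = 106 ≤ 130
Round 3 — cache-1, lb-2 crash.
  cache-1 sheds 126 req/s: no online neighbours, lost.
  lb-2 sheds 146 req/s to app-a, lb-1, search-1, worker-1: 36 each (2 lost).
    app-a: 20+36 = 56 ≤ 80
    lb-1: 10+36 = 46 ≤ 70
    search-1: 106+36 = 142 > 130
    worker-1: 130+36 = 166 > 160
Round 4 — search-1, worker-1 crash.
  search-1 sheds 142 req/s: no online neighbours, lost.
  worker-1 sheds 166 req/s: no online neighbours, lost.
No further crashes.

6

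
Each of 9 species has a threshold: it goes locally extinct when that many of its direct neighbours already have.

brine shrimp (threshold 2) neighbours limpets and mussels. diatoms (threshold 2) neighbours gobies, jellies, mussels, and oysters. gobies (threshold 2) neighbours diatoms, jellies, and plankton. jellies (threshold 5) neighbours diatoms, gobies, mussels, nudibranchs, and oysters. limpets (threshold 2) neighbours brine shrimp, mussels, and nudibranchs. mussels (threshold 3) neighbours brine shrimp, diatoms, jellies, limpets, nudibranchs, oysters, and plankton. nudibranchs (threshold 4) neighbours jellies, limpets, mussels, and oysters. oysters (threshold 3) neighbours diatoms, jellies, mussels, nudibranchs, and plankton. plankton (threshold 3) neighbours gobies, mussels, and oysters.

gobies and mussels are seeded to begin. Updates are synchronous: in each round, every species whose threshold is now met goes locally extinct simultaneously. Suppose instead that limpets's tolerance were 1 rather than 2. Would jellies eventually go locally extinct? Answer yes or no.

With limpets's tolerance at 1:
Round 1 — gobies, mussels go locally extinct (initial).
Round 2 — checking thresholds:
  brine shrimp: 1 of 2 neighbours < 2, below threshold.
  diatoms: 2 of 4 neighbours ≥ 2, goes locally extinct.
  jellies: 2 of 5 neighbours < 5, below threshold.
  limpets: 1 of 3 neighbours ≥ 1, goes locally extinct.
  nudibranchs: 1 of 4 neighbours < 4, below threshold.
  oysters: 1 of 5 neighbours < 3, below threshold.
  plankton: 2 of 3 neighbours < 3, below threshold.
Round 3 — checking thresholds:
  brine shrimp: 2 of 2 neighbours ≥ 2, goes locally extinct.
  jellies: 3 of 5 neighbours < 5, below threshold.
  nudibranchs: 2 of 4 neighbours < 4, below threshold.
  oysters: 2 of 5 neighbours < 3, below threshold.
  plankton: 2 of 3 neighbours < 3, below threshold.
Round 4 — no new extinctions; cascade stops.

no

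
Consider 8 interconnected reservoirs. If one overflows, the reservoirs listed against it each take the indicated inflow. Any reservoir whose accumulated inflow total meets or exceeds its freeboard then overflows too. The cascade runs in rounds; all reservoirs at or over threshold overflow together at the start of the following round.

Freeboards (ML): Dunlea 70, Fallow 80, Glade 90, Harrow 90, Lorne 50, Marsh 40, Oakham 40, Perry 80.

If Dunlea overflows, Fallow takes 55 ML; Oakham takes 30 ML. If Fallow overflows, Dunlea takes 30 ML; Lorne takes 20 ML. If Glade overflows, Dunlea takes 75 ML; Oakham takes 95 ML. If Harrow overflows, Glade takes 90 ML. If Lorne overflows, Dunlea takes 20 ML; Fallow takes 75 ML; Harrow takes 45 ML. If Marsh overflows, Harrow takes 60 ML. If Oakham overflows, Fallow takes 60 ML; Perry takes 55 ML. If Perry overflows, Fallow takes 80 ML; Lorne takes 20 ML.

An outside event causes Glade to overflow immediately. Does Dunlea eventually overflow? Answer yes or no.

Round 1 — Glade overflows (initial).
  Dunlea: +75 → 75 ≥ 70
  Oakham: +95 → 95 ≥ 40
Round 2 — Dunlea, Oakham overflow.
  Fallow: +55+60 → 115 ≥ 80
  Perry: +55 → 55 < 80
Round 3 — Fallow overflows.
  Lorne: +20 → 20 < 50
No further overflows.

yes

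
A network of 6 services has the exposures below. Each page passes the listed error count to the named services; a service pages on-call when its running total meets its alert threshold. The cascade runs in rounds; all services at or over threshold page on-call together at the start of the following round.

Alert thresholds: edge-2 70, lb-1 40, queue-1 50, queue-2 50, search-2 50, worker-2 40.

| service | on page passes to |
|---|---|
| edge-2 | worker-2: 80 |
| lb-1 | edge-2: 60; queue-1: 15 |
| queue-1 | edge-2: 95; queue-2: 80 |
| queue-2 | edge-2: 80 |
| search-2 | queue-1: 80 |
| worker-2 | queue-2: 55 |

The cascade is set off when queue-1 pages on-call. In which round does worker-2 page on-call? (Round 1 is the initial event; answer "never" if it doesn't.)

3

Round 1 — queue-1 pages on-call (initial).
  edge-2: +95 → 95 ≥ 70
  queue-2: +80 → 80 ≥ 50
Round 2 — edge-2, queue-2 page on-call.
  worker-2: +80 → 80 ≥ 40
Round 3 — worker-2 pages on-call.
No further pages.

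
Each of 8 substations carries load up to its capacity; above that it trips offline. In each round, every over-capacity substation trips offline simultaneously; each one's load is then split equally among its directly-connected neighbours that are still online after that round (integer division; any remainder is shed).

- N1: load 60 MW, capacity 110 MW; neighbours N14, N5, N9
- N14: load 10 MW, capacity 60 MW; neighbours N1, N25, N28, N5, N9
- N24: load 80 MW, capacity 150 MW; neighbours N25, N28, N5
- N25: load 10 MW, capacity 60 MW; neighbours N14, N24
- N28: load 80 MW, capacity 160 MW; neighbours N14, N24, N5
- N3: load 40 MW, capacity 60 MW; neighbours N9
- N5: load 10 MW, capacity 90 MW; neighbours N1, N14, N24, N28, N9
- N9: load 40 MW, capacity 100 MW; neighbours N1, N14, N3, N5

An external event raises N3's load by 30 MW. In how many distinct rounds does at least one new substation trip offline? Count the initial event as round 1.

Round 1 — N3 at 70 > 60. N3 trips offline.
  N3 sheds 70 MW to N9: 70 each.
    N9: 40+70 = 110 > 100
Round 2 — N9 trips offline.
  N9 sheds 110 MW to N1, N14, N5: 36 each (2 lost).
    N1: 60+36 = 96 ≤ 110
    N14: 10+36 = 46 ≤ 60
    N5: 10+36 = 46 ≤ 90
No further trips.

2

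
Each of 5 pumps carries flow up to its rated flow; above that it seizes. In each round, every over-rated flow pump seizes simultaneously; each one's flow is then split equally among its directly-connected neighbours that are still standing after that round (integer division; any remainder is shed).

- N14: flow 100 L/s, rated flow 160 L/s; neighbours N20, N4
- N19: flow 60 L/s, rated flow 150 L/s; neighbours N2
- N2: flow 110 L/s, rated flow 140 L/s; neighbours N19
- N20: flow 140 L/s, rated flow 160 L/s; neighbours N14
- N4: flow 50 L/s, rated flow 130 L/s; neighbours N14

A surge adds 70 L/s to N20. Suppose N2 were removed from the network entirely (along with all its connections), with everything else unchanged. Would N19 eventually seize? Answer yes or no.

With N2 removed:
Round 1 — N20 at 210 > 160. N20 seizes.
  N20 sheds 210 L/s to N14: 210 each.
    N14: 100+210 = 310 > 160
Round 2 — N14 seizes.
  N14 sheds 310 L/s to N4: 310 each.
    N4: 50+310 = 360 > 130
Round 3 — N4 seizes.
  N4 sheds 360 L/s: no online neighbours, lost.
No further seizures.

no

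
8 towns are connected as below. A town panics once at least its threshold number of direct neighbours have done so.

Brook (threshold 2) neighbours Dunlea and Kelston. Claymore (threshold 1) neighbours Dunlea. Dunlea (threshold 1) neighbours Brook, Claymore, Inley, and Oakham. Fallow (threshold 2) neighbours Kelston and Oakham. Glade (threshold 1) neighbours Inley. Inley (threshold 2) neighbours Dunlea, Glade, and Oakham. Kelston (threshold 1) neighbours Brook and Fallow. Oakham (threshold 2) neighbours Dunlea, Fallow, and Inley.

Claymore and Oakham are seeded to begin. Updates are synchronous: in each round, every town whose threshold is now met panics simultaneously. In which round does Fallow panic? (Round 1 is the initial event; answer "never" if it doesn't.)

Round 1 — Claymore, Oakham panic (initial).
Round 2 — checking thresholds:
  Dunlea: 2 of 4 neighbours ≥ 1, panics.
  Fallow: 1 of 2 neighbours < 2, not yet.
  Inley: 1 of 3 neighbours < 2, not yet.
Round 3 — checking thresholds:
  Brook: 1 of 2 neighbours < 2, not yet.
  Fallow: 1 of 2 neighbours < 2, not yet.
  Inley: 2 of 3 neighbours ≥ 2, panics.
Round 4 — checking thresholds:
  Brook: 1 of 2 neighbours < 2, not yet.
  Fallow: 1 of 2 neighbours < 2, not yet.
  Glade: 1 of 1 neighbours ≥ 1, panics.
Round 5 — no new panics; cascade stops.

never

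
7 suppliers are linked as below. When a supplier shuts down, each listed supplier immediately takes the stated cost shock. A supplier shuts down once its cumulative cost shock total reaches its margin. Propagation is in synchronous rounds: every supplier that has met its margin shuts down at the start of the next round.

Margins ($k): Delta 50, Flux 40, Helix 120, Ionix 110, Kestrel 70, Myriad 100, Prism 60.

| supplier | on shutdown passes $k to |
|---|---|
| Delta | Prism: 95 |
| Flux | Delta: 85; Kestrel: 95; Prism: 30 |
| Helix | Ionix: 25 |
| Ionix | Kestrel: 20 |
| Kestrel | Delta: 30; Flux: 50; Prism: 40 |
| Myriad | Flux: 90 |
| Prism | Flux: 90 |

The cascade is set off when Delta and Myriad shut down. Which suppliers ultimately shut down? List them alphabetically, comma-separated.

Round 1 — Delta, Myriad shut down (initial).
  Flux: +90 → 90 ≥ 40
  Prism: +95 → 95 ≥ 60
Round 2 — Flux, Prism shut down.
  Kestrel: +95 → 95 ≥ 70
Round 3 — Kestrel shuts down.
No further shutdowns.

Delta, Flux, Kestrel, Myriad, Prism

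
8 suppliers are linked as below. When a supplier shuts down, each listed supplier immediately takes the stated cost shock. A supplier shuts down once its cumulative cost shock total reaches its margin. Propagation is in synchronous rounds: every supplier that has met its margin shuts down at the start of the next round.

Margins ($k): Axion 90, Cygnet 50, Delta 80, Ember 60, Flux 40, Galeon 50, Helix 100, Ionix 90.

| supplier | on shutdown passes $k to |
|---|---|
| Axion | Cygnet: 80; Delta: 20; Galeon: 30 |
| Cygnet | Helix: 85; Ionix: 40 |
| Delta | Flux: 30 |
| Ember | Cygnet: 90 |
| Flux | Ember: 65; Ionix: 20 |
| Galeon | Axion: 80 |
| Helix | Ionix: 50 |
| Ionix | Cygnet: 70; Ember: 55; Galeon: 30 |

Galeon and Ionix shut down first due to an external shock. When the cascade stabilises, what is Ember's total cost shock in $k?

55

Round 1 — Galeon, Ionix shut down (initial).
  Axion: +80 → 80 < 90
  Cygnet: +70 → 70 ≥ 50
  Ember: +55 → 55 < 60
Round 2 — Cygnet shuts down.
  Helix: +85 → 85 < 100
No further shutdowns.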